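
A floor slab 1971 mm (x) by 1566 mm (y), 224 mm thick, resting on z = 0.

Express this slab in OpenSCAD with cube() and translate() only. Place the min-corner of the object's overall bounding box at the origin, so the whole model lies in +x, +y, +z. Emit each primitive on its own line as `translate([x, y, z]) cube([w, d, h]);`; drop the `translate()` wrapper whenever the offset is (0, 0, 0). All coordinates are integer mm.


cube([1971, 1566, 224]);


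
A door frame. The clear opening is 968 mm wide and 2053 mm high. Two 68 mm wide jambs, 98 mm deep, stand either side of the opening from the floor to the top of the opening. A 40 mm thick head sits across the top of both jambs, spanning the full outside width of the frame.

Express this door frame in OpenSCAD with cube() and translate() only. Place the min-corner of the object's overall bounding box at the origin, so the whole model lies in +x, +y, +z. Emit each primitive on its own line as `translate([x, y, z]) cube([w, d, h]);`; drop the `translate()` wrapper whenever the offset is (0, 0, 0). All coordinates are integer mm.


cube([68, 98, 2053]);
translate([1036, 0, 0]) cube([68, 98, 2053]);
translate([0, 0, 2053]) cube([1104, 98, 40]);


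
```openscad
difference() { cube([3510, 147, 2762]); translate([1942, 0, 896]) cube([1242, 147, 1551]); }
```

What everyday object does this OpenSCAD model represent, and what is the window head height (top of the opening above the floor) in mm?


A wall with a window opening. The window head height is 2447 mm.

A wall with a rectangular opening subtracted — a window. Sill at z = 896, opening 1551 mm tall, so the head is at 896 + 1551 = 2447 mm.


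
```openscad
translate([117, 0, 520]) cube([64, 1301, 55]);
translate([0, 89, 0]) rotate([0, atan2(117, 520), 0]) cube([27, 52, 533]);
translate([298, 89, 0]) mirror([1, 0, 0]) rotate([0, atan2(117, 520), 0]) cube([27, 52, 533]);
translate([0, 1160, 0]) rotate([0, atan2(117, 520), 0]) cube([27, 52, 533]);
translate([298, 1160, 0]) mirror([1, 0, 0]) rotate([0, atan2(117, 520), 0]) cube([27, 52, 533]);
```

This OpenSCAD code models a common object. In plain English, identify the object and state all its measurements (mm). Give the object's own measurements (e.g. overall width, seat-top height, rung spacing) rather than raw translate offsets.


A sawhorse. A 64×1301×55 mm beam (x, y, z) sits on two A-frame leg pairs. Each pair is two raked legs of 27×52 mm section (52 mm along y) splaying symmetrically in x. Each leg rises 520 mm vertically over 117 mm of horizontal reach and is 533 mm long along its own axis. Every leg's outer bottom edge rests on the floor and its outer top edge meets a bottom edge of the beam — the left legs (tilting toward +x) meet the beam's −x bottom edge, the right legs (their mirror images, tilting toward −x) meet its +x bottom edge — so the leg tops tuck under the beam, the beam's underside is 520 mm above the floor, and the feet are 298 mm apart outside-to-outside with the beam centred between them. The two leg pairs are set in 89 mm from either end of the beam.


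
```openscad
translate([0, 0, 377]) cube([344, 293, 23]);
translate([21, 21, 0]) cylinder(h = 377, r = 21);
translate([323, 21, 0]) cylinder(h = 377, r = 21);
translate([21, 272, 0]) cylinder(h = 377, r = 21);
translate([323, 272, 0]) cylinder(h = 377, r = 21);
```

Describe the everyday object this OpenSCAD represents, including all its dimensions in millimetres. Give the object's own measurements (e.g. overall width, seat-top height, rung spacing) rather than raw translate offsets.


A four-legged stool. The seat is a 344×293×23 mm slab whose top surface is at z = 400 mm; four round legs, each 42 mm in diameter, run from the floor (z = 0) to the underside of the seat, each leg's axis is inset half a diameter from the nearest pair of seat edges (so the leg's bounding box is flush with the corner).


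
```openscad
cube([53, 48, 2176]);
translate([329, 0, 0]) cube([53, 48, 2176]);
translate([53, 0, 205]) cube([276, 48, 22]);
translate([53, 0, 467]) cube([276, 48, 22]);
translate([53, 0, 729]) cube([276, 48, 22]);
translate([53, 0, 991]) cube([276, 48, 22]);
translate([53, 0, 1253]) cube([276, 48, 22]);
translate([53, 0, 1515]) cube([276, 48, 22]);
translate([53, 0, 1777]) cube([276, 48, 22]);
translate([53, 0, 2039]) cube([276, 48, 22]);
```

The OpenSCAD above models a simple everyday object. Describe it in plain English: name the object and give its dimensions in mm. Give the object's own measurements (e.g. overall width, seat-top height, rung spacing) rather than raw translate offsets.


A straight ladder. Two 53×48 mm vertical rails, 2176 mm tall, stand 382 mm apart (outside-to-outside) with their front faces coplanar on the −y side. 8 rungs, each 48 mm deep and 22 mm tall, span between the inner faces of the rails, front faces flush with the rails. The lowest rung's underside is at z = 205 mm and rungs are spaced 262 mm apart (underside to underside).


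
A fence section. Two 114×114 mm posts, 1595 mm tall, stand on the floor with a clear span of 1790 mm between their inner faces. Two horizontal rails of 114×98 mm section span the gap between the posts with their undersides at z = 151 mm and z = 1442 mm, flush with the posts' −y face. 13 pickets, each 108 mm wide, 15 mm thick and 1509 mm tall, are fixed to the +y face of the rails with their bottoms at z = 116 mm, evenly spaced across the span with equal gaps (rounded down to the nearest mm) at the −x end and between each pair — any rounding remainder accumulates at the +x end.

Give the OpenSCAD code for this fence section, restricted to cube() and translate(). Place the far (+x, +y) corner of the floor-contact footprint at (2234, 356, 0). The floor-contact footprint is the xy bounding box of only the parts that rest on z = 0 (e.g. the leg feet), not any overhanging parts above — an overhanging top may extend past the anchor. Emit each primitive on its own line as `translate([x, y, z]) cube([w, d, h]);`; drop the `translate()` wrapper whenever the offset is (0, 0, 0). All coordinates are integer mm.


translate([216, 242, 0]) cube([114, 114, 1595]);
translate([2120, 242, 0]) cube([114, 114, 1595]);
translate([330, 242, 151]) cube([1790, 114, 98]);
translate([330, 242, 1442]) cube([1790, 114, 98]);
translate([357, 356, 116]) cube([108, 15, 1509]);
translate([492, 356, 116]) cube([108, 15, 1509]);
translate([627, 356, 116]) cube([108, 15, 1509]);
translate([762, 356, 116]) cube([108, 15, 1509]);
translate([897, 356, 116]) cube([108, 15, 1509]);
translate([1032, 356, 116]) cube([108, 15, 1509]);
translate([1167, 356, 116]) cube([108, 15, 1509]);
translate([1302, 356, 116]) cube([108, 15, 1509]);
translate([1437, 356, 116]) cube([108, 15, 1509]);
translate([1572, 356, 116]) cube([108, 15, 1509]);
translate([1707, 356, 116]) cube([108, 15, 1509]);
translate([1842, 356, 116]) cube([108, 15, 1509]);
translate([1977, 356, 116]) cube([108, 15, 1509]);


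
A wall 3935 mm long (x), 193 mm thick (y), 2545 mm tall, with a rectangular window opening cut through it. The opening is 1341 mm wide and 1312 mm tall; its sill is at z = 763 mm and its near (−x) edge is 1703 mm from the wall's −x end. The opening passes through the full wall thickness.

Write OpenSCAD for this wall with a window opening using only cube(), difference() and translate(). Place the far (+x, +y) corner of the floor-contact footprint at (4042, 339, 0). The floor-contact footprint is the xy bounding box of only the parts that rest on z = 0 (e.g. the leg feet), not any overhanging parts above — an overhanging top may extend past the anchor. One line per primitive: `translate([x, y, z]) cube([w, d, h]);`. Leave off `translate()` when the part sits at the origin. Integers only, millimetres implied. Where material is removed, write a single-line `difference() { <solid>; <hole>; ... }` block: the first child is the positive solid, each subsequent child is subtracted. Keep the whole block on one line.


difference() { translate([107, 146, 0]) cube([3935, 193, 2545]); translate([1810, 146, 763]) cube([1341, 193, 1312]); }


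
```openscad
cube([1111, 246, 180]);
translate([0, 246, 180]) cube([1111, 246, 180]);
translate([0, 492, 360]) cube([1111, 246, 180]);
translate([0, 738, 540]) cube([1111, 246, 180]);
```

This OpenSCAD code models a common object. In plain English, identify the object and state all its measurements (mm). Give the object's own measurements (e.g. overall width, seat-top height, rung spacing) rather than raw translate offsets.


A straight staircase of 4 solid steps. Each step is 1111 mm wide (x), 246 mm deep (y, the going) and 180 mm tall (the rise). The first step rests on the floor; each subsequent step sits one going further in +y and one rise higher in +z, directly behind and above the previous step with no overlap.


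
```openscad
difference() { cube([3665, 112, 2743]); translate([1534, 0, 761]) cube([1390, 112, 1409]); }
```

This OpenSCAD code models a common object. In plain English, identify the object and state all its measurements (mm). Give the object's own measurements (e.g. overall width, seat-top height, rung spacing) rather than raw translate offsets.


A wall 3665 mm long (x), 112 mm thick (y), 2743 mm tall, with a rectangular window opening cut through it. The opening is 1390 mm wide and 1409 mm tall; its sill is at z = 761 mm and its near (−x) edge is 1534 mm from the wall's −x end. The opening passes through the full wall thickness.


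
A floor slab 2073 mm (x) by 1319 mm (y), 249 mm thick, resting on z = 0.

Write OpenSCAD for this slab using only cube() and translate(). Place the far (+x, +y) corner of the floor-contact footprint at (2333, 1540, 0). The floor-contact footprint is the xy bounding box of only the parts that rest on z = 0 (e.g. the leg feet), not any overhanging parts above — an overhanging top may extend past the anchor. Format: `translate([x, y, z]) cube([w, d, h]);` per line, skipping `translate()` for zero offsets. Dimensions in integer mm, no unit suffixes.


translate([260, 221, 0]) cube([2073, 1319, 249]);


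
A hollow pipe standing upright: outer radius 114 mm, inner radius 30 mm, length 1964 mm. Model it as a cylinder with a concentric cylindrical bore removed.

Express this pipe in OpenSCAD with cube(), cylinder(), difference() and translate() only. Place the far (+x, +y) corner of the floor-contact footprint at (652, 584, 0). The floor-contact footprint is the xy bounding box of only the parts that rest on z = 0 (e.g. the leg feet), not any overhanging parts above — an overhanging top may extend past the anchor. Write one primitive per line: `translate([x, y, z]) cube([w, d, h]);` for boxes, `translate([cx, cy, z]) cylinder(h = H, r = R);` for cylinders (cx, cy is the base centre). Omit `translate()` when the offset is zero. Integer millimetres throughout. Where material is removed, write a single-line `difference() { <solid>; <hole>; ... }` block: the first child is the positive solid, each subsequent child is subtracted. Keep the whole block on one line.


difference() { translate([538, 470, 0]) cylinder(h = 1964, r = 114); translate([538, 470, 0]) cylinder(h = 1964, r = 30); }


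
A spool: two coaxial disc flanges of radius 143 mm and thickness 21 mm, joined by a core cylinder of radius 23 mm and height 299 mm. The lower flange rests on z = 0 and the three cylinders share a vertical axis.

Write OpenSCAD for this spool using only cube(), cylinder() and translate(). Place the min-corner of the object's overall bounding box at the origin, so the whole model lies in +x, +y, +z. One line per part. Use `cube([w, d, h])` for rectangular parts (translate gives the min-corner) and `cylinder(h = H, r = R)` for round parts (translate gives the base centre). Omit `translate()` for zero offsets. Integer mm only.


translate([143, 143, 0]) cylinder(h = 21, r = 143);
translate([143, 143, 21]) cylinder(h = 299, r = 23);
translate([143, 143, 320]) cylinder(h = 21, r = 143);


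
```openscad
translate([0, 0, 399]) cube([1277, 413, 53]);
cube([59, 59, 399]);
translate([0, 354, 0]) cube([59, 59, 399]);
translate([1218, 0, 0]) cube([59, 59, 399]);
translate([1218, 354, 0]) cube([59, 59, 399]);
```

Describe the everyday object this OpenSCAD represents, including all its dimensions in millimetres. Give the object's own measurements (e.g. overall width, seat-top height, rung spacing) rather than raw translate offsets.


A bench: a 1277×413 mm seat slab, 53 mm thick, top at z = 452 mm, on four 59×59 mm square legs flush with the seat corners and standing on z = 0.


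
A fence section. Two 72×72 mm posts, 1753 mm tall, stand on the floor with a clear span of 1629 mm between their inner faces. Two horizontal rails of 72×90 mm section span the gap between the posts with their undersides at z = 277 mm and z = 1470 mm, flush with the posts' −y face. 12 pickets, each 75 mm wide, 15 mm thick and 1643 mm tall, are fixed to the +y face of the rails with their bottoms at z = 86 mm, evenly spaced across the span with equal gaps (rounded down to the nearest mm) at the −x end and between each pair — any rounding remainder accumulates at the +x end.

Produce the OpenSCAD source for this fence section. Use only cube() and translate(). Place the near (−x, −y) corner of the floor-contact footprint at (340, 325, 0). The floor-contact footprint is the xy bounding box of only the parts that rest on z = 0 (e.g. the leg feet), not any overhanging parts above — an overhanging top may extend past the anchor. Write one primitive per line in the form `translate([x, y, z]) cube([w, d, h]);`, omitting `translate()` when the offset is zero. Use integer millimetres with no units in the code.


translate([340, 325, 0]) cube([72, 72, 1753]);
translate([2041, 325, 0]) cube([72, 72, 1753]);
translate([412, 325, 277]) cube([1629, 72, 90]);
translate([412, 325, 1470]) cube([1629, 72, 90]);
translate([468, 397, 86]) cube([75, 15, 1643]);
translate([599, 397, 86]) cube([75, 15, 1643]);
translate([730, 397, 86]) cube([75, 15, 1643]);
translate([861, 397, 86]) cube([75, 15, 1643]);
translate([992, 397, 86]) cube([75, 15, 1643]);
translate([1123, 397, 86]) cube([75, 15, 1643]);
translate([1254, 397, 86]) cube([75, 15, 1643]);
translate([1385, 397, 86]) cube([75, 15, 1643]);
translate([1516, 397, 86]) cube([75, 15, 1643]);
translate([1647, 397, 86]) cube([75, 15, 1643]);
translate([1778, 397, 86]) cube([75, 15, 1643]);
translate([1909, 397, 86]) cube([75, 15, 1643]);


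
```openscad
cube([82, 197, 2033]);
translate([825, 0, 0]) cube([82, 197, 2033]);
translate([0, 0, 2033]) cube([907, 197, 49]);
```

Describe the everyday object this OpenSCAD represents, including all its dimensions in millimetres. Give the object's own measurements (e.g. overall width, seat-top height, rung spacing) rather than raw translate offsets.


A door frame. The clear opening is 743 mm wide and 2033 mm high. Two 82 mm wide jambs, 197 mm deep, stand either side of the opening from the floor to the top of the opening. A 49 mm thick head sits across the top of both jambs, spanning the full outside width of the frame.


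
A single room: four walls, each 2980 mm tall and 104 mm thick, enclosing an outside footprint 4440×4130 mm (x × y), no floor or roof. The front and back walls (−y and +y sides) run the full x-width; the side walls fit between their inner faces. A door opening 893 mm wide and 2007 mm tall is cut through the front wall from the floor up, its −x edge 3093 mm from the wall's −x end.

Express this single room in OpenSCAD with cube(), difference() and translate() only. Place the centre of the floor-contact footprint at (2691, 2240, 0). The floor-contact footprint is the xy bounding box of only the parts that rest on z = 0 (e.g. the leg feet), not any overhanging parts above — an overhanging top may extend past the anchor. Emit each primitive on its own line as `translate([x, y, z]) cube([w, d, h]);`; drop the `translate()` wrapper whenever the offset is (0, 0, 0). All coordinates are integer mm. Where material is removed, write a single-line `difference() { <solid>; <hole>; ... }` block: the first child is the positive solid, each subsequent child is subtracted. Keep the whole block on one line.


difference() { translate([471, 175, 0]) cube([4440, 104, 2980]); translate([3564, 175, 0]) cube([893, 104, 2007]); }
translate([471, 4201, 0]) cube([4440, 104, 2980]);
translate([471, 279, 0]) cube([104, 3922, 2980]);
translate([4807, 279, 0]) cube([104, 3922, 2980]);


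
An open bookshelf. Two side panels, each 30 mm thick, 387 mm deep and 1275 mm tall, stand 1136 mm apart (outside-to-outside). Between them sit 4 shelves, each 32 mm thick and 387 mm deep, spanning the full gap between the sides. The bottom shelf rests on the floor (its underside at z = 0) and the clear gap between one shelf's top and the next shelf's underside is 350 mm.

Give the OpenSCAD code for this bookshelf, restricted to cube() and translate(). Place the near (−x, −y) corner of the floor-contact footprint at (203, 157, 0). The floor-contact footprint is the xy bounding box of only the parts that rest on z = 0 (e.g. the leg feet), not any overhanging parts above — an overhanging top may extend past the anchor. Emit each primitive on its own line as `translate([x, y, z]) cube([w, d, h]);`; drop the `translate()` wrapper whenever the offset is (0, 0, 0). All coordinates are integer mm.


translate([203, 157, 0]) cube([30, 387, 1275]);
translate([1309, 157, 0]) cube([30, 387, 1275]);
translate([233, 157, 0]) cube([1076, 387, 32]);
translate([233, 157, 382]) cube([1076, 387, 32]);
translate([233, 157, 764]) cube([1076, 387, 32]);
translate([233, 157, 1146]) cube([1076, 387, 32]);


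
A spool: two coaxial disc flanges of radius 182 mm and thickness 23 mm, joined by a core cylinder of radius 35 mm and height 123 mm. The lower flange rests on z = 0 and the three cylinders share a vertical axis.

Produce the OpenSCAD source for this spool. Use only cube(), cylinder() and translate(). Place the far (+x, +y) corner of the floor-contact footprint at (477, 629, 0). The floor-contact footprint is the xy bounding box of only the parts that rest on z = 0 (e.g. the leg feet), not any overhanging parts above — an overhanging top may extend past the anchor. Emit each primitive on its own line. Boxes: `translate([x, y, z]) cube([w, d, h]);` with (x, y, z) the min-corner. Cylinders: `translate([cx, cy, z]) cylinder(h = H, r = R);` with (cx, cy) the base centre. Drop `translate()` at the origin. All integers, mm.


translate([295, 447, 0]) cylinder(h = 23, r = 182);
translate([295, 447, 23]) cylinder(h = 123, r = 35);
translate([295, 447, 146]) cylinder(h = 23, r = 182);


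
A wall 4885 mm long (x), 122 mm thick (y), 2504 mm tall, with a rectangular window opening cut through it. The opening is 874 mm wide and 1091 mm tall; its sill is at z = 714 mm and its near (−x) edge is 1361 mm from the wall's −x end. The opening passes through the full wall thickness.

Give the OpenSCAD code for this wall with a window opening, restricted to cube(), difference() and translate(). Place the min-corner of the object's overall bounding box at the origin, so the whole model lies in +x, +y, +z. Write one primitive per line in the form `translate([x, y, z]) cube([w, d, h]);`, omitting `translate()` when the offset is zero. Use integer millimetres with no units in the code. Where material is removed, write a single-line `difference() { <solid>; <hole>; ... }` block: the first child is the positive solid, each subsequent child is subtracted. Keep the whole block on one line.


difference() { cube([4885, 122, 2504]); translate([1361, 0, 714]) cube([874, 122, 1091]); }


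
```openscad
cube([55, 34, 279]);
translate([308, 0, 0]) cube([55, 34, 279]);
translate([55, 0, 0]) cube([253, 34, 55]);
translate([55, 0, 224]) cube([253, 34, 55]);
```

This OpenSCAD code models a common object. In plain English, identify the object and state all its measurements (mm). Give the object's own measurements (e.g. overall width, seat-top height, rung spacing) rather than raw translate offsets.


A rectangular picture frame lying in the x–z plane (depth along y). The opening is 253 mm wide (x) by 169 mm tall (z), surrounded by a border 55 mm wide on all four sides. The frame is 34 mm deep and is made of two full-height vertical stiles with two horizontal rails fitted between them.


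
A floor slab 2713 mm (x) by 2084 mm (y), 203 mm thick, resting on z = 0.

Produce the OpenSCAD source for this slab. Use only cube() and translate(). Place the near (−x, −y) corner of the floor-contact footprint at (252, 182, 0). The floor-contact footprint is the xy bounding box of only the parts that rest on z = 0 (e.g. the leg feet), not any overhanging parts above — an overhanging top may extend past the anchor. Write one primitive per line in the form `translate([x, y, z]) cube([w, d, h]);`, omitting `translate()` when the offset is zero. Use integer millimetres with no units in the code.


translate([252, 182, 0]) cube([2713, 2084, 203]);


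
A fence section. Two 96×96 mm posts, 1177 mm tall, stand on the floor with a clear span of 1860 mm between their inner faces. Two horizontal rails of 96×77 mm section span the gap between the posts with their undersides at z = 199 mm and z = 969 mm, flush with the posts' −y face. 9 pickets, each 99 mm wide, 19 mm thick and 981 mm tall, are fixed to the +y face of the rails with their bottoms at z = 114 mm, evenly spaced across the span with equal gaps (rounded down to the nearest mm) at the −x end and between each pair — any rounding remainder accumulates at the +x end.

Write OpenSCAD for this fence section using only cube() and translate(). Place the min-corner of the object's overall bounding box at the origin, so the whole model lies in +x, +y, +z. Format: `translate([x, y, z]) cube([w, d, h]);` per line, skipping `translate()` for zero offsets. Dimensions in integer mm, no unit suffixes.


cube([96, 96, 1177]);
translate([1956, 0, 0]) cube([96, 96, 1177]);
translate([96, 0, 199]) cube([1860, 96, 77]);
translate([96, 0, 969]) cube([1860, 96, 77]);
translate([192, 96, 114]) cube([99, 19, 981]);
translate([387, 96, 114]) cube([99, 19, 981]);
translate([582, 96, 114]) cube([99, 19, 981]);
translate([777, 96, 114]) cube([99, 19, 981]);
translate([972, 96, 114]) cube([99, 19, 981]);
translate([1167, 96, 114]) cube([99, 19, 981]);
translate([1362, 96, 114]) cube([99, 19, 981]);
translate([1557, 96, 114]) cube([99, 19, 981]);
translate([1752, 96, 114]) cube([99, 19, 981]);


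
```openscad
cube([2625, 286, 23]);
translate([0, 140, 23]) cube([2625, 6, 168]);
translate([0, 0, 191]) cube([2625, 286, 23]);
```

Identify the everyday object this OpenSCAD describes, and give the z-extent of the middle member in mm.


An I-beam. The web height is 168 mm.

Two wide flanges with a thin centred web — an I-beam. Overall 214 mm minus two 23 mm flanges gives a web of 214 − 2·23 = 168 mm.


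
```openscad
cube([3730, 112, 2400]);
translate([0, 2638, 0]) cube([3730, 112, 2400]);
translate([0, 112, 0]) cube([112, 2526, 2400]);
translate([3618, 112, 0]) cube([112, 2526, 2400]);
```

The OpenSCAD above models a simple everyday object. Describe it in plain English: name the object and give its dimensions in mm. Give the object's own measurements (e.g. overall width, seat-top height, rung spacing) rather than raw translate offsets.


The wall frame of a small rectangular building: four walls, each 2400 mm tall and 112 mm thick, enclosing a footprint 3730 mm (x) by 2750 mm (y) outside-to-outside, with no floor or roof. The front and back walls (the −y and +y sides) span the full width; the two side walls fit between them.


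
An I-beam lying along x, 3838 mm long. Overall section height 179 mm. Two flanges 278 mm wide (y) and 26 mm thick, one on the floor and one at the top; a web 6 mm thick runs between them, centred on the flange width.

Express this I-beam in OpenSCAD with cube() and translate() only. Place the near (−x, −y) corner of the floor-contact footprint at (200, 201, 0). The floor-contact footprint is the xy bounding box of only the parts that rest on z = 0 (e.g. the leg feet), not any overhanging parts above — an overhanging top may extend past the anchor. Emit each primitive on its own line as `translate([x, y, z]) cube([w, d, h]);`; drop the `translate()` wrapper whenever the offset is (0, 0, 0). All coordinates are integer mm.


translate([200, 201, 0]) cube([3838, 278, 26]);
translate([200, 337, 26]) cube([3838, 6, 127]);
translate([200, 201, 153]) cube([3838, 278, 26]);


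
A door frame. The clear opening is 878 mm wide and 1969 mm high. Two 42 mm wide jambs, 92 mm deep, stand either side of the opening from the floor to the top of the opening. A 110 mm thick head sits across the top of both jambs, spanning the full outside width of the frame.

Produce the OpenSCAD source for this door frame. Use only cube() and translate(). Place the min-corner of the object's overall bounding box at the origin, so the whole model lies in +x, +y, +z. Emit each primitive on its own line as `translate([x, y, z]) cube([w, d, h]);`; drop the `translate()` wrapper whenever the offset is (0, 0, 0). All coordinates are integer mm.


cube([42, 92, 1969]);
translate([920, 0, 0]) cube([42, 92, 1969]);
translate([0, 0, 1969]) cube([962, 92, 110]);


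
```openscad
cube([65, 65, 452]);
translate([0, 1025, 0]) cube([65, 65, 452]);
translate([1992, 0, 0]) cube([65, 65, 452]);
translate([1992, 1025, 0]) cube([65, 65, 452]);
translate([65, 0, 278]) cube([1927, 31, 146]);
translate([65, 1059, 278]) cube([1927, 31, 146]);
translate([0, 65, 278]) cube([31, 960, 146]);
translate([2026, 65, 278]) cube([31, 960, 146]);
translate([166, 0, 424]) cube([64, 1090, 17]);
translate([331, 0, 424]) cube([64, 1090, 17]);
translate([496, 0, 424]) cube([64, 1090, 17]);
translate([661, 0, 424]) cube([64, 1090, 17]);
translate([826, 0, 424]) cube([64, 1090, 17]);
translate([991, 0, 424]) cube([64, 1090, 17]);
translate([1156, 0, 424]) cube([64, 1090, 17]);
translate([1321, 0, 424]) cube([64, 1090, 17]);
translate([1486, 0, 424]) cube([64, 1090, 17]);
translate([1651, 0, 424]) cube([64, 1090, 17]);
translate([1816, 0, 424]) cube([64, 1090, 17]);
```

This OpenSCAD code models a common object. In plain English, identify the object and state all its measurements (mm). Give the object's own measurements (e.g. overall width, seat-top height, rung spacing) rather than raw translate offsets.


A bed frame 2057 mm long (x) by 1090 mm wide (y). Four 65×65 mm corner posts, 452 mm tall, at the corners of the footprint. Four rails of 31 mm thickness and 146 mm height run between adjacent posts with their undersides at z = 278 mm, their outer faces flush with the outside of the frame (the two x-running rails run between the posts' inner faces; the two y-running rails run between the posts' inner faces). 11 slats, each 64 mm wide (x) and 17 mm thick, lie across the top of the two x-running rails, running the full 1090 mm width of the frame in y; along x they sit between the end posts with a 101 mm gap after the −x posts and between neighbouring slats, leaving 112 mm before the +x posts.


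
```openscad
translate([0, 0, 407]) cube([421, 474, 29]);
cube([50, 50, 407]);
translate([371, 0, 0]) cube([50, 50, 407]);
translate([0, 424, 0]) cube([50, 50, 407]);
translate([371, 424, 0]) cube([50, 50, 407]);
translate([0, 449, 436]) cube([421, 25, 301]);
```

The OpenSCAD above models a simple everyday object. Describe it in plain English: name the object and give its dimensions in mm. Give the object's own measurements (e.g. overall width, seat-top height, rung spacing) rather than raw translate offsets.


A chair. The seat is a 421×474×29 mm slab with its top at z = 436 mm, on four 50×50 mm corner legs (flush with the seat edges, standing on z = 0). A flat backrest 25 mm thick, 301 mm tall, spans the full seat width and rises from the seat top along its +y edge, rear face flush with the rear of the seat.


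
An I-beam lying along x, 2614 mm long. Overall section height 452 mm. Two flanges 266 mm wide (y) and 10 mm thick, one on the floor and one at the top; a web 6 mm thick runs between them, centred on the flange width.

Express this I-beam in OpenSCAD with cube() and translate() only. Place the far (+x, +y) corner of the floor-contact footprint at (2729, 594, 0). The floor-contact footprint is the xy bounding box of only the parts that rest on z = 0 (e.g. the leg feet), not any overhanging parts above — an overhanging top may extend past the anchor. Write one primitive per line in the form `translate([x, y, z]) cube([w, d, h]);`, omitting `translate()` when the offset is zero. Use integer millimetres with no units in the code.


translate([115, 328, 0]) cube([2614, 266, 10]);
translate([115, 458, 10]) cube([2614, 6, 432]);
translate([115, 328, 442]) cube([2614, 266, 10]);


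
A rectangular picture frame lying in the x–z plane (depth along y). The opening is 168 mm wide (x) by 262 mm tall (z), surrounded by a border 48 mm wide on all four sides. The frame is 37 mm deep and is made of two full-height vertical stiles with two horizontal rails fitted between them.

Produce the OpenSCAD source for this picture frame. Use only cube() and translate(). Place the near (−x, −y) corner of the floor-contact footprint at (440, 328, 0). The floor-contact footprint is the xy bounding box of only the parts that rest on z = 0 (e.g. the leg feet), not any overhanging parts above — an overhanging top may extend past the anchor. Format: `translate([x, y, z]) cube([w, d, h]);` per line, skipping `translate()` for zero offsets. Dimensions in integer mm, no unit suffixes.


translate([440, 328, 0]) cube([48, 37, 358]);
translate([656, 328, 0]) cube([48, 37, 358]);
translate([488, 328, 0]) cube([168, 37, 48]);
translate([488, 328, 310]) cube([168, 37, 48]);


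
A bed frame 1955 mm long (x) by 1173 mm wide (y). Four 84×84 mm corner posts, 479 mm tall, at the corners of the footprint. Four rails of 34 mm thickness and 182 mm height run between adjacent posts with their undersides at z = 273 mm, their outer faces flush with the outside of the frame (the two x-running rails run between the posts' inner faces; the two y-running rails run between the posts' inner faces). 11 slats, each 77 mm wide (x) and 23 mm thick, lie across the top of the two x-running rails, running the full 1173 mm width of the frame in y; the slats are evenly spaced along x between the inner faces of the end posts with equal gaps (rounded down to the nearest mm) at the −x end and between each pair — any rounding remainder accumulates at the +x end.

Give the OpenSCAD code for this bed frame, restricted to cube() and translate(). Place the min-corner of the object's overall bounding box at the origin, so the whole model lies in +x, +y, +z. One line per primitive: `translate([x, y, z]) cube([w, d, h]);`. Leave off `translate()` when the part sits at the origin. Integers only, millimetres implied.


cube([84, 84, 479]);
translate([0, 1089, 0]) cube([84, 84, 479]);
translate([1871, 0, 0]) cube([84, 84, 479]);
translate([1871, 1089, 0]) cube([84, 84, 479]);
translate([84, 0, 273]) cube([1787, 34, 182]);
translate([84, 1139, 273]) cube([1787, 34, 182]);
translate([0, 84, 273]) cube([34, 1005, 182]);
translate([1921, 84, 273]) cube([34, 1005, 182]);
translate([162, 0, 455]) cube([77, 1173, 23]);
translate([317, 0, 455]) cube([77, 1173, 23]);
translate([472, 0, 455]) cube([77, 1173, 23]);
translate([627, 0, 455]) cube([77, 1173, 23]);
translate([782, 0, 455]) cube([77, 1173, 23]);
translate([937, 0, 455]) cube([77, 1173, 23]);
translate([1092, 0, 455]) cube([77, 1173, 23]);
translate([1247, 0, 455]) cube([77, 1173, 23]);
translate([1402, 0, 455]) cube([77, 1173, 23]);
translate([1557, 0, 455]) cube([77, 1173, 23]);
translate([1712, 0, 455]) cube([77, 1173, 23]);


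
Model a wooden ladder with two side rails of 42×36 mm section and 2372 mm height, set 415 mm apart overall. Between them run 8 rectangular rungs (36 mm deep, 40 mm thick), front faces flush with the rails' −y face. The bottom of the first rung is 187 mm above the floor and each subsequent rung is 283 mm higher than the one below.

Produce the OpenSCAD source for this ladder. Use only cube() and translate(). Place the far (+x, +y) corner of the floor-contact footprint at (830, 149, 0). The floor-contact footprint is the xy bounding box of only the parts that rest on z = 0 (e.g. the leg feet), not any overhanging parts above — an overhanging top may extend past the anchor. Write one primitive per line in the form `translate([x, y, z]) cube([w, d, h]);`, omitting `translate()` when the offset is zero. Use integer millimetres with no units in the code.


// rung span = 415 - 2*42 = 331
// rung[k] z = 187 + k*283
translate([415, 113, 0]) cube([42, 36, 2372]);
translate([788, 113, 0]) cube([42, 36, 2372]);
translate([457, 113, 187]) cube([331, 36, 40]);
translate([457, 113, 470]) cube([331, 36, 40]);
translate([457, 113, 753]) cube([331, 36, 40]);
translate([457, 113, 1036]) cube([331, 36, 40]);
translate([457, 113, 1319]) cube([331, 36, 40]);
translate([457, 113, 1602]) cube([331, 36, 40]);
translate([457, 113, 1885]) cube([331, 36, 40]);
translate([457, 113, 2168]) cube([331, 36, 40]);


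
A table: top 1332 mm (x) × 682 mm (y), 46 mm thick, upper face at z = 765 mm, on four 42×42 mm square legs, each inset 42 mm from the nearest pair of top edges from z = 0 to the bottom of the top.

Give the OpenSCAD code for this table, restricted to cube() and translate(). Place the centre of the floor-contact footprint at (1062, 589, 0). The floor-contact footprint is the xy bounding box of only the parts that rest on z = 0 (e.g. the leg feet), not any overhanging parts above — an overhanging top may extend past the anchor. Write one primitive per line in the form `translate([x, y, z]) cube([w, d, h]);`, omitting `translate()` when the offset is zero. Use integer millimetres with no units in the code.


translate([396, 248, 719]) cube([1332, 682, 46]);
translate([438, 290, 0]) cube([42, 42, 719]);
translate([1644, 290, 0]) cube([42, 42, 719]);
translate([438, 846, 0]) cube([42, 42, 719]);
translate([1644, 846, 0]) cube([42, 42, 719]);


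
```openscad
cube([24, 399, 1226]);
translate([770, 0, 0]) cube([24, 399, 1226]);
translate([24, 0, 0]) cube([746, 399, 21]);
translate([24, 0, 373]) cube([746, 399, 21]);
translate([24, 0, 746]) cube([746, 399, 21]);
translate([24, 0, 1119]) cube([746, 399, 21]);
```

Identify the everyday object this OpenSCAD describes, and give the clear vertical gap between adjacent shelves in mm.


A bookshelf. The clear shelf gap is 352 mm.

Two tall side panels with 4 horizontal boards between them — a bookshelf. The first two shelf undersides are at z = 0 and z = 373; with shelf thickness 21, the clear gap is 373 − 0 − 21 = 352 mm.


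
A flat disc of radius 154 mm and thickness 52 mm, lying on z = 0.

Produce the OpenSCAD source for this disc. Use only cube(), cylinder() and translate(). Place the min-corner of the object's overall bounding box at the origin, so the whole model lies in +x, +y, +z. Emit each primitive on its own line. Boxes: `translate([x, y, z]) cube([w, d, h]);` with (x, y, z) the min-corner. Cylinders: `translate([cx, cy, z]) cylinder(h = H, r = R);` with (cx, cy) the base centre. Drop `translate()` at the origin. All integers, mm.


translate([154, 154, 0]) cylinder(h = 52, r = 154);


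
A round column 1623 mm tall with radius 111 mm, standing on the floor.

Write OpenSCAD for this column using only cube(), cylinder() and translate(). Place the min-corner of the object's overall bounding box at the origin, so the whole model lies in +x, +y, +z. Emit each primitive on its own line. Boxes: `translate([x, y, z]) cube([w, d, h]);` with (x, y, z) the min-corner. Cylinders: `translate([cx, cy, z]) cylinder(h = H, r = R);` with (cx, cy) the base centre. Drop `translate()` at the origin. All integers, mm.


translate([111, 111, 0]) cylinder(h = 1623, r = 111);


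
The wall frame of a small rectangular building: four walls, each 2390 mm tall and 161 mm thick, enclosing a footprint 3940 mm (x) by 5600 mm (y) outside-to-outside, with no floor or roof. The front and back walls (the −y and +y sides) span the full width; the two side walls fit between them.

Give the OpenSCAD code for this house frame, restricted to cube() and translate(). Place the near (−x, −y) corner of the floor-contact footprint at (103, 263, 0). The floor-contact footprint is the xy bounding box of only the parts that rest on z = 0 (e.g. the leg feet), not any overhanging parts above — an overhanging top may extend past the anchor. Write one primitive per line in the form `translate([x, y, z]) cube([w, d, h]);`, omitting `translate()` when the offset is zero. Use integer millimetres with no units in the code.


translate([103, 263, 0]) cube([3940, 161, 2390]);
translate([103, 5702, 0]) cube([3940, 161, 2390]);
translate([103, 424, 0]) cube([161, 5278, 2390]);
translate([3882, 424, 0]) cube([161, 5278, 2390]);


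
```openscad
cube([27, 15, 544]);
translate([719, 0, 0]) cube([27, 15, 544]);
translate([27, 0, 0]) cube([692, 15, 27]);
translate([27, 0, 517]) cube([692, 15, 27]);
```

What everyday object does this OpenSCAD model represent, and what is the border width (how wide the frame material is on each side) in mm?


A picture frame. The border width is 27 mm.

Four thin pieces enclosing a rectangular opening — a picture frame. The two full-height stiles are 544 mm tall; the top rail sits at z = 517 and is 27 mm tall, so the border above the opening is 544 − 517 = 27 mm, matching the stile x-width.


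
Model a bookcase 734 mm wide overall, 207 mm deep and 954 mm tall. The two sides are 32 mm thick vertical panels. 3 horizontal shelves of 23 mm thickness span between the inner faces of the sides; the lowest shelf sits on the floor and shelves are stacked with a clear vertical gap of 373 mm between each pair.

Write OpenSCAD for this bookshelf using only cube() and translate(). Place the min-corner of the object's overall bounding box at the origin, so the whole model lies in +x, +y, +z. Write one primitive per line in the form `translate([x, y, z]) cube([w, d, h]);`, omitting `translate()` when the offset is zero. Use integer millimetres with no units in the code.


cube([32, 207, 954]);
translate([702, 0, 0]) cube([32, 207, 954]);
translate([32, 0, 0]) cube([670, 207, 23]);
translate([32, 0, 396]) cube([670, 207, 23]);
translate([32, 0, 792]) cube([670, 207, 23]);


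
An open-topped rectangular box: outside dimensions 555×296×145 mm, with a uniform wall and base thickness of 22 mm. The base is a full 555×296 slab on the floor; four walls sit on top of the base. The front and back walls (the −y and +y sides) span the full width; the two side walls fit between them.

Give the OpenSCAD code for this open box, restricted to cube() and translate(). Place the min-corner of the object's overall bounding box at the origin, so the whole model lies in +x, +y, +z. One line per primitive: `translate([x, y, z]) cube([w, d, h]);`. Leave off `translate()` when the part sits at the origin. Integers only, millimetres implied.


cube([555, 296, 22]);
translate([0, 0, 22]) cube([555, 22, 123]);
translate([0, 274, 22]) cube([555, 22, 123]);
translate([0, 22, 22]) cube([22, 252, 123]);
translate([533, 22, 22]) cube([22, 252, 123]);


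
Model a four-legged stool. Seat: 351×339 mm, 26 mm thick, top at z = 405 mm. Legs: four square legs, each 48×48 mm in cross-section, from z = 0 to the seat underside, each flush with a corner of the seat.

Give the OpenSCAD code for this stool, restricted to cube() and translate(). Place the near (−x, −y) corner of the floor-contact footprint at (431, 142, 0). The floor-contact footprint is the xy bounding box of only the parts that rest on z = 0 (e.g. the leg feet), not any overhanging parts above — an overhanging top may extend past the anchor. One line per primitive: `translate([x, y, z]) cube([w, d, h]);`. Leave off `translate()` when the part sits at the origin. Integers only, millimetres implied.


translate([431, 142, 379]) cube([351, 339, 26]);
translate([431, 142, 0]) cube([48, 48, 379]);
translate([734, 142, 0]) cube([48, 48, 379]);
translate([431, 433, 0]) cube([48, 48, 379]);
translate([734, 433, 0]) cube([48, 48, 379]);
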